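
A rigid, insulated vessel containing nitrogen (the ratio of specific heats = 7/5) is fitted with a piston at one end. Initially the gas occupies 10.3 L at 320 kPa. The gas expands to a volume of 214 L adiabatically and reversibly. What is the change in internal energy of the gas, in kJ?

P₂ = P₁(V₁/V₂)^γ = 320×(10.3/214)^(7/5) = 4.577 kPa.
For a reversible adiabat, W_by_gas = (P₁V₁ − P₂V₂)/(γ−1).
W_by = (320000×0.0103 − 4577×0.214) / (2/5) = 5792 J.
Q = 0 ⇒ ΔU = −W_by = -5792 J.

ΔU ≈ -5.79 kJ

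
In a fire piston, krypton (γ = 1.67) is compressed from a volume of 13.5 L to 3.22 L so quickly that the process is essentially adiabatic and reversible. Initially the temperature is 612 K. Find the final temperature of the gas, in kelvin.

T₂ ≈ 1600 K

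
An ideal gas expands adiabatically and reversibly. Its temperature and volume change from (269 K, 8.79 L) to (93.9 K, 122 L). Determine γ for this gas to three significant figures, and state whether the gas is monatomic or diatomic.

γ ≈ 1.40; diatomic

TV^(γ−1) = const ⇒ γ − 1 = ln(T₂/T₁) / ln(V₁/V₂).
γ = 1 + ln(93.9/269) / ln(8.79/122) = 1.4.
γ ≈ 1.40 is close to 7/5, so the gas is diatomic.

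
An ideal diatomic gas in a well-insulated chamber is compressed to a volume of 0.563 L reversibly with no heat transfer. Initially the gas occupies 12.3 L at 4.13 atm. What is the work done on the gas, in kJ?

γ = 7/5 for a diatomic ideal gas.
P₂ = P₁(V₁/V₂)^γ = 4.13×(12.3/0.563)^(7/5) = 309.8 atm.
For a reversible adiabat, W_by_gas = (P₁V₁ − P₂V₂)/(γ−1).
W_by = (418500×0.0123 − 3.139×10^7×0.000563) / (2/5) = -31320 J.
W_on_gas = −W_by = 31320 J.

W ≈ 31.3 kJ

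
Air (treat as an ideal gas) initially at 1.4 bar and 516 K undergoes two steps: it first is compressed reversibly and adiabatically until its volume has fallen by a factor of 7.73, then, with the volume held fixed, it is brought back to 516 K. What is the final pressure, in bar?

For a diatomic ideal gas γ = 7/5.
Adiabatic step (PV^γ = const): P₂ = 1.4×7.73^(7/5) = 24.52 bar; T₂ = 516×7.73^(2/5) = 1169 K.
Isochoric: P₃ = P₂(T₃/T₂) = 24.52 × (516/1169) = 10.82 bar.

P₃ ≈ 10.8 bar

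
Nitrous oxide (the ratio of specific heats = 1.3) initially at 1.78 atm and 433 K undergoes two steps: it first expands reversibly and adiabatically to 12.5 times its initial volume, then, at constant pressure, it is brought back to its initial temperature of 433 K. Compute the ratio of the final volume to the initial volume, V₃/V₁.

Adiabatic step: V₂/V₁ = 12.5; T₂ = T₁·(1/12.5)^(0.3) = 203 K.
Isobaric step: V₃/V₂ = T₃/T₂ = 433/203.
V₃/V₁ = (V₂/V₁)(V₃/V₂) = 12.5 × (433/203) = 26.67.

V₃/V₁ ≈ 26.7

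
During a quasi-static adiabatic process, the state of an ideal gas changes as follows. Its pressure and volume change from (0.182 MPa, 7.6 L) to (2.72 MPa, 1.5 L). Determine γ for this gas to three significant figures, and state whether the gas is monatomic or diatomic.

γ ≈ 1.67; monatomic

PV^γ = const ⇒ γ = ln(P₂/P₁) / ln(V₁/V₂).
γ = ln(2.72/0.182) / ln(7.6/1.5) = 1.667.
γ ≈ 1.67 is close to 5/3, so the gas is monatomic.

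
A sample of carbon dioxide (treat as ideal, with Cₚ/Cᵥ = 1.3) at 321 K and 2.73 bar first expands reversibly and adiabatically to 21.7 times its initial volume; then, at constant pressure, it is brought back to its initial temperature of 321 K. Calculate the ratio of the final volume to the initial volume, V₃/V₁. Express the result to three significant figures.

Adiabatic step: V₂/V₁ = 21.7; T₂ = T₁·(1/21.7)^(0.3) = 127.5 K.
Isobaric step: V₃/V₂ = T₃/T₂ = 321/127.5.
V₃/V₁ = (V₂/V₁)(V₃/V₂) = 21.7 × (321/127.5) = 54.63.

V₃/V₁ ≈ 54.6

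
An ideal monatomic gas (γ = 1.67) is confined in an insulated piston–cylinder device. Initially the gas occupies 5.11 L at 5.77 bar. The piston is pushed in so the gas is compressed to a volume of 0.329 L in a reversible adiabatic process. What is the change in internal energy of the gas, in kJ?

ΔU ≈ 23.2 kJ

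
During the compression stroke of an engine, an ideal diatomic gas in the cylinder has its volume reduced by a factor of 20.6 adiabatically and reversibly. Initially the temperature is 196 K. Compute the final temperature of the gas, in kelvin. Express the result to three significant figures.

T₂ ≈ 657 K

For a reversible adiabat TV^(γ−1) is constant, so T₂ = T₁ (V₁/V₂)^(γ−1).
For a diatomic ideal gas γ = 7/5, so γ−1 = 2/5.
T₂ = 196 × 20.6^(2/5) = 657.4 K.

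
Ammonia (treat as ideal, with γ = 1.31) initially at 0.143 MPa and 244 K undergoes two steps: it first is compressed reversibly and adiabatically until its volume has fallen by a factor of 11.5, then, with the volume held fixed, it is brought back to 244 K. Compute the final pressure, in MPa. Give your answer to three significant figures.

Adiabatic step (PV^γ = const): P₂ = 0.143×11.5^(1.31) = 3.506 MPa; T₂ = 244×11.5^(0.31) = 520.2 K.
Isochoric: P₃ = P₂(T₃/T₂) = 3.506 × (244/520.2) = 1.644 MPa.

P₃ ≈ 1.64 MPa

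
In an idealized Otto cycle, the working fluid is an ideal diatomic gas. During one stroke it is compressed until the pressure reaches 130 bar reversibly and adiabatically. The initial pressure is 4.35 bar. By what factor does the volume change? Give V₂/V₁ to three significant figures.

From PV^γ = const, V₂/V₁ = (P₁/P₂)^(1/γ).
For a diatomic ideal gas γ = 7/5.
V₂/V₁ = (4.35/130)^(5/7) = 0.08833.

V₂/V₁ ≈ 0.0883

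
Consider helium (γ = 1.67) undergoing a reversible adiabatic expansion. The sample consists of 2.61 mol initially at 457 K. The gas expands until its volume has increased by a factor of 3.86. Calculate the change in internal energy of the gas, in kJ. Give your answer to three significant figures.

ΔU ≈ -8.81 kJ

For a reversible adiabat TV^(γ−1) is constant, so T₂ = T₁ (V₁/V₂)^(γ−1).
T₂ = 457 × (1/3.86)^(0.67) = 184.9 K.
Q = 0, so ΔU = W_on_gas = nCᵥΔT with Cᵥ = R/(γ−1) = 12.41 J/(mol·K).
ΔU = 2.61 × 12.41 × (184.9 − 457) = -8813 J.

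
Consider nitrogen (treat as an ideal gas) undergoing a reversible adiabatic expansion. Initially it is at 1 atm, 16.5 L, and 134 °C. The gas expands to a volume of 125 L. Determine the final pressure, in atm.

Since PV^γ is constant along a reversible adiabat, P₂ = P₁ (V₁/V₂)^γ.
γ = 7/5 for a diatomic ideal gas.
P₂ = 1 × (16.5/125)^(7/5) = 0.05872 atm.

P₂ ≈ 0.0587 atm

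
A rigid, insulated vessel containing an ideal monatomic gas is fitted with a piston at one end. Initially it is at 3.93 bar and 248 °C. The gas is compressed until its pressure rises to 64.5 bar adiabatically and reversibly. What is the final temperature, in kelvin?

Along an adiabat T P^((1−γ)/γ) is constant, so T₂ = T₁ (P₂/P₁)^((γ−1)/γ).
For a monatomic ideal gas γ = 5/3, so (γ−1)/γ = 2/5.
T₁ = 248 °C = 521.1 K.
T₂ = 521.1 × (64.5/3.93)^(2/5) = 1596 K.

T₂ ≈ 1600 K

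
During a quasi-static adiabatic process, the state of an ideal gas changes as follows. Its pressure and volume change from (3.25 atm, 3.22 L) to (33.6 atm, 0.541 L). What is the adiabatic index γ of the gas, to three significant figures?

PV^γ = const ⇒ γ = ln(P₂/P₁) / ln(V₁/V₂).
γ = ln(33.6/3.25) / ln(3.22/0.541) = 1.31.

γ ≈ 1.31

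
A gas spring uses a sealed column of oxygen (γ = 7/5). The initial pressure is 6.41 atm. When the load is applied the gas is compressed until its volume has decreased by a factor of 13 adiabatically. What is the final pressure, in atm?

P₂ ≈ 232 atm

Adiabatic: P₁V₁^γ = P₂V₂^γ ⇒ P₂ = P₁ (V₁/V₂)^γ.
P₂ = 6.41 × 13^(7/5) = 232.5 atm.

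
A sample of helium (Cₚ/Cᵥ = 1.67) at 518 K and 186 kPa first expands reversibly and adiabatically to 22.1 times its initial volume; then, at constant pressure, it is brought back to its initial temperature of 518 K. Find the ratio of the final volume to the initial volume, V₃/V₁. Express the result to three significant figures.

Adiabatic step: V₂/V₁ = 22.1; T₂ = T₁·(1/22.1)^(0.67) = 65.1 K.
Isobaric step: V₃/V₂ = T₃/T₂ = 518/65.1.
V₃/V₁ = (V₂/V₁)(V₃/V₂) = 22.1 × (518/65.1) = 175.8.

V₃/V₁ ≈ 176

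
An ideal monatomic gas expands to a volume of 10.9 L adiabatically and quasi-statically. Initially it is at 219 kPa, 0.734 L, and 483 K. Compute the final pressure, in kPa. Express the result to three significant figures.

Adiabatic: P₁V₁^γ = P₂V₂^γ ⇒ P₂ = P₁ (V₁/V₂)^γ.
γ = 5/3 for a monatomic ideal gas.
P₂ = 219 × (0.734/10.9)^(5/3) = 2.441 kPa.

P₂ ≈ 2.44 kPa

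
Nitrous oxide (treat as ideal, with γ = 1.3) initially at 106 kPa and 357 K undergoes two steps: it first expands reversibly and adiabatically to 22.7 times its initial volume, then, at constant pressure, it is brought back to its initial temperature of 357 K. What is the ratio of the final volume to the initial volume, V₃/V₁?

V₃/V₁ ≈ 57.9

Adiabatic step: V₂/V₁ = 22.7; T₂ = T₁·(1/22.7)^(0.3) = 139.9 K.
Isobaric step: V₃/V₂ = T₃/T₂ = 357/139.9.
V₃/V₁ = (V₂/V₁)(V₃/V₂) = 22.7 × (357/139.9) = 57.92.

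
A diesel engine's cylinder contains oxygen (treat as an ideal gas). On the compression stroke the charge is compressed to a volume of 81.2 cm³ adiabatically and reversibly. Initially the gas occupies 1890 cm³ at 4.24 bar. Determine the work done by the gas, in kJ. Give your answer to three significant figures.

γ = 7/5 for a diatomic ideal gas.
P₂ = P₁(V₁/V₂)^γ = 4.24×(1890/81.2)^(7/5) = 347.6 bar.
For a reversible adiabat, W_by_gas = (P₁V₁ − P₂V₂)/(γ−1).
W_by = (424000×0.00189 − 3.476×10^7×8.12×10^-5) / (2/5) = -5052 J.

W ≈ -5.05 kJ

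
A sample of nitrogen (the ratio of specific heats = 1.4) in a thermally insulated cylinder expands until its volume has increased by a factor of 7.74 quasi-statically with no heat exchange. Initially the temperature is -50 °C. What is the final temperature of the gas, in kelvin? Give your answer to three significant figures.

Adiabatic: T₁V₁^(γ−1) = T₂V₂^(γ−1) ⇒ T₂ = T₁ (V₁/V₂)^(γ−1).
T₁ = -50 °C = 223.1 K.
T₂ = 223.1 × (1/7.74)^(0.4) = 98.42 K.

T₂ ≈ 98.4 K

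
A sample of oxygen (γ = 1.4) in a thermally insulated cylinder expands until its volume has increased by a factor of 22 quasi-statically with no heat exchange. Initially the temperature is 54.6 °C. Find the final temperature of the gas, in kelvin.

T₂ ≈ 95.2 K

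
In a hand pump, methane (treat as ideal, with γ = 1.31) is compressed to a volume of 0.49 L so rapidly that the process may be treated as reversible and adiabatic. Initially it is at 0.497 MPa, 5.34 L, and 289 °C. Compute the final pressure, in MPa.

Adiabatic: P₁V₁^γ = P₂V₂^γ ⇒ P₂ = P₁ (V₁/V₂)^γ.
P₂ = 0.497 × (5.34/0.49)^(1.31) = 11.36 MPa.

P₂ ≈ 11.4 MPa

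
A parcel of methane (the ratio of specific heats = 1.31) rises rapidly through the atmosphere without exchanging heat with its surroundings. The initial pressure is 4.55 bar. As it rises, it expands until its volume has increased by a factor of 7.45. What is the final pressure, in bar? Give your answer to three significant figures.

P₂ ≈ 0.328 bar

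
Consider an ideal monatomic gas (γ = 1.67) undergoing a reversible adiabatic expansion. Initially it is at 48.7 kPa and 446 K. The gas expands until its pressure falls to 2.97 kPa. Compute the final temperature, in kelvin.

T₂ ≈ 145 K

Along an adiabat T P^((1−γ)/γ) is constant, so T₂ = T₁ (P₂/P₁)^((γ−1)/γ).
T₂ = 446 × (2.97/48.7)^(0.401) = 145.2 K.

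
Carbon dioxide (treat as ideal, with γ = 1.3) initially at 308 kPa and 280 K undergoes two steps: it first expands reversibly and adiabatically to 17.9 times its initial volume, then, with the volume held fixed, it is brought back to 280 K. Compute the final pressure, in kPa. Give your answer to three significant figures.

Adiabatic step (PV^γ = const): P₂ = 308×(1/17.9)^(1.3) = 7.242 kPa; T₂ = 280×(1/17.9)^(0.3) = 117.8 K.
Isochoric: P₃ = P₂(T₃/T₂) = 7.242 × (280/117.8) = 17.21 kPa.

P₃ ≈ 17.2 kPa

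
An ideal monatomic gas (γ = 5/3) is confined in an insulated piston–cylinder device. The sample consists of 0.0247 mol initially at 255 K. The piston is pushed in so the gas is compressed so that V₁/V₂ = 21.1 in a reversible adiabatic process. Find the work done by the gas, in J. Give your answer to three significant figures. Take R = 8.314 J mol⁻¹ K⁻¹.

Adiabatic: T₁V₁^(γ−1) = T₂V₂^(γ−1) ⇒ T₂ = T₁ (V₁/V₂)^(γ−1).
T₂ = 255 × 21.1^(2/3) = 1947 K.
Q = 0, so ΔU = W_on_gas = nCᵥΔT with Cᵥ = R/(γ−1) = 12.47 J/(mol·K).
ΔU = 0.0247 × 12.47 × (1947 − 255) = 521.2 J.
Work done by the gas = −ΔU = -521.2 J.

W ≈ -521 J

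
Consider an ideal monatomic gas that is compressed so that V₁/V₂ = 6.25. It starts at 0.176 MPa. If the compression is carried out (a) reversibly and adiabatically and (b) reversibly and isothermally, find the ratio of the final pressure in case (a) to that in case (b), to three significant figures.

For a monatomic ideal gas γ = 5/3.
Isothermal: P_b = P₁(V₁/V₂) = 0.176×6.25.
Adiabatic: P_a = P₁(V₁/V₂)^γ = 0.176×6.25^(5/3).
P_a/P_b = (V₁/V₂)^(γ−1) = 6.25^(2/3) = 3.393.

P_adiabatic / P_isothermal ≈ 3.39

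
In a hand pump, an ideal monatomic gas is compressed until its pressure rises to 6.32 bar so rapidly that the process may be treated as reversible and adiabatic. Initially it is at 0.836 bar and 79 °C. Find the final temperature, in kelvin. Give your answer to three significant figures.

Adiabatic: T₂/T₁ = (P₂/P₁)^((γ−1)/γ).
For a monatomic ideal gas γ = 5/3, so (γ−1)/γ = 2/5.
T₁ = 79 °C = 352.1 K.
T₂ = 352.1 × (6.32/0.836)^(2/5) = 790.9 K.

T₂ ≈ 791 K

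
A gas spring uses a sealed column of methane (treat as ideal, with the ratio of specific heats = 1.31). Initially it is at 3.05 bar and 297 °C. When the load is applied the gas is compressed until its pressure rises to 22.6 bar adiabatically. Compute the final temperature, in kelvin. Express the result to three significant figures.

T₂ ≈ 916 K

Along an adiabat T P^((1−γ)/γ) is constant, so T₂ = T₁ (P₂/P₁)^((γ−1)/γ).
T₁ = 297 °C = 570.1 K.
T₂ = 570.1 × (22.6/3.05)^(0.237) = 915.8 K.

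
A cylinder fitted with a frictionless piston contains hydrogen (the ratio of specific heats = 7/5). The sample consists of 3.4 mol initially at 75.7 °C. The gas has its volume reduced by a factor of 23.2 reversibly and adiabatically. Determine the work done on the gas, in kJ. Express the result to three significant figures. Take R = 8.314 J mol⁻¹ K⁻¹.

W ≈ 62.1 kJ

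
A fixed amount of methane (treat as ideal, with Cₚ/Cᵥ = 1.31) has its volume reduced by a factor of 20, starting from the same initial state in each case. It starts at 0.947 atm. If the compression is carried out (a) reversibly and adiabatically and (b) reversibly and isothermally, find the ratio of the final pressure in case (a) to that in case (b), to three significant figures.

Isothermal: P_b = P₁(V₁/V₂) = 0.947×20.
Adiabatic: P_a = P₁(V₁/V₂)^γ = 0.947×20^(1.31).
P_a/P_b = (V₁/V₂)^(γ−1) = 20^(0.31) = 2.531.

P_adiabatic / P_isothermal ≈ 2.53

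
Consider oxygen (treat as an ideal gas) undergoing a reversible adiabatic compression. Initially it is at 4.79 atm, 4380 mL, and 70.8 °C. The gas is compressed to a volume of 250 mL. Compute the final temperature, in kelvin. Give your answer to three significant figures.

T₂ ≈ 1080 K

For a reversible adiabat TV^(γ−1) is constant, so T₂ = T₁ (V₁/V₂)^(γ−1).
γ = 7/5 for a diatomic ideal gas.
T₁ = 70.8 °C = 343.9 K.
T₂ = 343.9 × (4380/250)^(2/5) = 1081 K.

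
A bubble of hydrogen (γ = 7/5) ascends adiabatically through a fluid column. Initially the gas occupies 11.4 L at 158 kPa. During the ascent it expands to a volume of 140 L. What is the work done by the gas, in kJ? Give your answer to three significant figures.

W ≈ 2.85 kJ

P₂ = P₁(V₁/V₂)^γ = 158×(11.4/140)^(7/5) = 4.718 kPa.
For a reversible adiabat, W_by_gas = (P₁V₁ − P₂V₂)/(γ−1).
W_by = (158000×0.0114 − 4718×0.14) / (2/5) = 2852 J.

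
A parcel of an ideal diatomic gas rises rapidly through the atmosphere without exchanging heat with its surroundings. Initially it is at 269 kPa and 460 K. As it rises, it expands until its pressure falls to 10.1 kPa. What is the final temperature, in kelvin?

T₂ ≈ 180 K

Adiabatic: T₂/T₁ = (P₂/P₁)^((γ−1)/γ).
For a diatomic ideal gas γ = 7/5, so (γ−1)/γ = 2/7.
T₂ = 460 × (10.1/269)^(2/7) = 180.1 K.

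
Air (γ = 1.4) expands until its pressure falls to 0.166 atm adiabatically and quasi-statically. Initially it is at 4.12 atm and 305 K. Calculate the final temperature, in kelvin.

Along an adiabat T P^((1−γ)/γ) is constant, so T₂ = T₁ (P₂/P₁)^((γ−1)/γ).
T₂ = 305 × (0.166/4.12)^(0.286) = 121.8 K.

T₂ ≈ 122 K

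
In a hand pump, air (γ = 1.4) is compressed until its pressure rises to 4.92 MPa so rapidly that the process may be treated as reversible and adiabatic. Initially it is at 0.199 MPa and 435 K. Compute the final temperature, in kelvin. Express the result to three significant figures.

T₂ ≈ 1090 K

Adiabatic: T₂/T₁ = (P₂/P₁)^((γ−1)/γ).
T₂ = 435 × (4.92/0.199)^(0.286) = 1088 K.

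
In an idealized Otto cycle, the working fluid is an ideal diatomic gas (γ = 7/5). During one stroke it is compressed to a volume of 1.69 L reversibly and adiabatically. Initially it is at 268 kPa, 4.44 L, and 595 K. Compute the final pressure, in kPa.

Adiabatic: P₁V₁^γ = P₂V₂^γ ⇒ P₂ = P₁ (V₁/V₂)^γ.
P₂ = 268 × (4.44/1.69)^(7/5) = 1036 kPa.

P₂ ≈ 1040 kPa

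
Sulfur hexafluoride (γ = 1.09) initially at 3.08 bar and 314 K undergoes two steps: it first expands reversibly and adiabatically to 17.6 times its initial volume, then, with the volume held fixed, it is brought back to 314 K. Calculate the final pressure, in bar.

P₃ ≈ 0.175 bar

Adiabatic step (PV^γ = const): P₂ = 3.08×(1/17.6)^(1.09) = 0.1352 bar; T₂ = 314×(1/17.6)^(0.09) = 242.6 K.
Isochoric: P₃ = P₂(T₃/T₂) = 0.1352 × (314/242.6) = 0.175 bar.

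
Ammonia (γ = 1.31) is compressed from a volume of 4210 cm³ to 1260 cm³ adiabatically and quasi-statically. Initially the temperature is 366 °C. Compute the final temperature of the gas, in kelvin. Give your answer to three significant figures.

Adiabatic: T₁V₁^(γ−1) = T₂V₂^(γ−1) ⇒ T₂ = T₁ (V₁/V₂)^(γ−1).
T₁ = 366 °C = 639.1 K.
T₂ = 639.1 × (4210/1260)^(0.31) = 929 K.

T₂ ≈ 929 K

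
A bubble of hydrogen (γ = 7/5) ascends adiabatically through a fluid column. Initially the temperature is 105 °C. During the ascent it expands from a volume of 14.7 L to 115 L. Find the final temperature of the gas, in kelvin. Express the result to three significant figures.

Adiabatic: T₁V₁^(γ−1) = T₂V₂^(γ−1) ⇒ T₂ = T₁ (V₁/V₂)^(γ−1).
T₁ = 105 °C = 378.1 K.
T₂ = 378.1 × (14.7/115)^(2/5) = 166.1 K.

T₂ ≈ 166 K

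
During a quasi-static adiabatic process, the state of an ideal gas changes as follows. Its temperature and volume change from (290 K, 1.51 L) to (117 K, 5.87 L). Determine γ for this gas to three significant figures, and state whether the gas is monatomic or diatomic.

γ ≈ 1.67; monatomic

TV^(γ−1) = const ⇒ γ − 1 = ln(T₂/T₁) / ln(V₁/V₂).
γ = 1 + ln(117/290) / ln(1.51/5.87) = 1.669.
γ ≈ 1.67 is close to 5/3, so the gas is monatomic.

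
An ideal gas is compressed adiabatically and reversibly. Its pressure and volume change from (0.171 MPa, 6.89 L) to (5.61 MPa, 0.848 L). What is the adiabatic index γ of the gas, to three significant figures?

γ ≈ 1.67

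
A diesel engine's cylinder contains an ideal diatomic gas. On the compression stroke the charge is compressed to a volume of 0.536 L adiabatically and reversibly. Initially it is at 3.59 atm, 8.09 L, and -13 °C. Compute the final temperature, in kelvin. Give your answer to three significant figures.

Adiabatic: T₁V₁^(γ−1) = T₂V₂^(γ−1) ⇒ T₂ = T₁ (V₁/V₂)^(γ−1).
γ = 7/5 for a diatomic ideal gas.
T₁ = -13 °C = 260.1 K.
T₂ = 260.1 × (8.09/0.536)^(2/5) = 770.4 K.

T₂ ≈ 770 K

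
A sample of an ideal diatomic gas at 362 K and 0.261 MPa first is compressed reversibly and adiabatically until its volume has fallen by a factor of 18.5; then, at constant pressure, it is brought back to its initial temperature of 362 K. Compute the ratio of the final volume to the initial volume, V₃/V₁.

V₃/V₁ ≈ 0.0168

For a diatomic ideal gas γ = 7/5.
Adiabatic step: V₂/V₁ = 0.05405; T₂ = T₁·18.5^(2/5) = 1163 K.
Isobaric step: V₃/V₂ = T₃/T₂ = 362/1163.
V₃/V₁ = (V₂/V₁)(V₃/V₂) = 0.05405 × (362/1163) = 0.01683.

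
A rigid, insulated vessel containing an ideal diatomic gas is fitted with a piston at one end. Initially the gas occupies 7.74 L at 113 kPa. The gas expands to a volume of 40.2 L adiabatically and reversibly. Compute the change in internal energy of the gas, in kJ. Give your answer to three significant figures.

ΔU ≈ -1.06 kJ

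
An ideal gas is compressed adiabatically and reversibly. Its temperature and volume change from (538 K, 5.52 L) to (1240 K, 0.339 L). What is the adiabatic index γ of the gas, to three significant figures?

γ ≈ 1.30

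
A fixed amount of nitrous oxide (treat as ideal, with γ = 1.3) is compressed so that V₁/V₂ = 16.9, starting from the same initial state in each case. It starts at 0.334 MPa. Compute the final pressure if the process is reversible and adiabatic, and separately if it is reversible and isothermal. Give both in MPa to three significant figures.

adiabatic: 13.2 MPa; isothermal: 5.64 MPa

Isothermal: P₂ = P₁(V₁/V₂) = 0.334×16.9 = 5.645 MPa.
Adiabatic: P₂ = P₁(V₁/V₂)^γ = 0.334×16.9^(1.3) = 13.18 MPa.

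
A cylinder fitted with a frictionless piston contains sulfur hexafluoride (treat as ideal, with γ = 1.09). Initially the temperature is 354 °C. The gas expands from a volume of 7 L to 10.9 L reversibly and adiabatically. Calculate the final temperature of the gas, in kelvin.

T₂ ≈ 603 K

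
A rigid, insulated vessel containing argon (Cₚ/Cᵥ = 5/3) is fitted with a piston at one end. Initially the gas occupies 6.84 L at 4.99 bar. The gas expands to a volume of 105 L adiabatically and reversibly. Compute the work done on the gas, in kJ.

W ≈ -4.29 kJ

P₂ = P₁(V₁/V₂)^γ = 4.99×(6.84/105)^(5/3) = 0.05263 bar.
For a reversible adiabat, W_by_gas = (P₁V₁ − P₂V₂)/(γ−1).
W_by = (499000×0.00684 − 5263×0.105) / (2/3) = 4291 J.
W_on_gas = −W_by = -4291 J.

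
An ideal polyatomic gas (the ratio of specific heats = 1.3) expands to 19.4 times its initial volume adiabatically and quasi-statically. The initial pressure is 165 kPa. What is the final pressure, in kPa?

P₂ ≈ 3.49 kPa

Adiabatic: P₁V₁^γ = P₂V₂^γ ⇒ P₂ = P₁ (V₁/V₂)^γ.
P₂ = 165 × (1/19.4)^(1.3) = 3.494 kPa.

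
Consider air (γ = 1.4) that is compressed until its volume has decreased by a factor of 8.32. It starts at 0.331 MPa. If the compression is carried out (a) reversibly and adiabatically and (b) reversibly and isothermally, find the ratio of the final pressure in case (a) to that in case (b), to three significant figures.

Isothermal: P_b = P₁(V₁/V₂) = 0.331×8.32.
Adiabatic: P_a = P₁(V₁/V₂)^γ = 0.331×8.32^(1.4).
P_a/P_b = (V₁/V₂)^(γ−1) = 8.32^(0.4) = 2.334.

P_adiabatic / P_isothermal ≈ 2.33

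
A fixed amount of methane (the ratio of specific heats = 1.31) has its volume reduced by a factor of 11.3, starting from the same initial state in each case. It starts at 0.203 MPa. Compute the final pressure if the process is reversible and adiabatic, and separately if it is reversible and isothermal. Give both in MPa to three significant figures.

Isothermal: P₂ = P₁(V₁/V₂) = 0.203×11.3 = 2.294 MPa.
Adiabatic: P₂ = P₁(V₁/V₂)^γ = 0.203×11.3^(1.31) = 4.864 MPa.

adiabatic: 4.86 MPa; isothermal: 2.29 MPa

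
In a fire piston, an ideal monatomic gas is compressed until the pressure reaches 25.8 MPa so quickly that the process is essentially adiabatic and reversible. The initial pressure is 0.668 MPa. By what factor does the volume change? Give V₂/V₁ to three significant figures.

From PV^γ = const, V₂/V₁ = (P₁/P₂)^(1/γ).
For a monatomic ideal gas γ = 5/3.
V₂/V₁ = (0.668/25.8)^(3/5) = 0.1117.

V₂/V₁ ≈ 0.112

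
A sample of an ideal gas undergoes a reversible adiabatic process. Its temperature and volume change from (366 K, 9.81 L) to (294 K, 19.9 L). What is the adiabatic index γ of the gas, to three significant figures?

γ ≈ 1.31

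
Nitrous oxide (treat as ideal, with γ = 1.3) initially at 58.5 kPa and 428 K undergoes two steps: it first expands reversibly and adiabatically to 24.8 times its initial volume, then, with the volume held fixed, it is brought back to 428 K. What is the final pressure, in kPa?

Adiabatic step (PV^γ = const): P₂ = 58.5×(1/24.8)^(1.3) = 0.9003 kPa; T₂ = 428×(1/24.8)^(0.3) = 163.3 K.
Isochoric: P₃ = P₂(T₃/T₂) = 0.9003 × (428/163.3) = 2.359 kPa.

P₃ ≈ 2.36 kPa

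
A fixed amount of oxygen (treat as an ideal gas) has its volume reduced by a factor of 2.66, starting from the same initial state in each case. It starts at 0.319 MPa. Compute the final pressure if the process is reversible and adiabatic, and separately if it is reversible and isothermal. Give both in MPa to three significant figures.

For a diatomic ideal gas γ = 7/5.
Isothermal: P₂ = P₁(V₁/V₂) = 0.319×2.66 = 0.8485 MPa.
Adiabatic: P₂ = P₁(V₁/V₂)^γ = 0.319×2.66^(7/5) = 1.255 MPa.

adiabatic: 1.25 MPa; isothermal: 0.849 MPa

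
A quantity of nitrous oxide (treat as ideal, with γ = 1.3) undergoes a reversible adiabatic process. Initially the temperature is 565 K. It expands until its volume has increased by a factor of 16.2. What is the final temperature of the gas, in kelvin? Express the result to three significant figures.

Adiabatic: T₁V₁^(γ−1) = T₂V₂^(γ−1) ⇒ T₂ = T₁ (V₁/V₂)^(γ−1).
T₂ = 565 × (1/16.2)^(0.3) = 245 K.

T₂ ≈ 245 K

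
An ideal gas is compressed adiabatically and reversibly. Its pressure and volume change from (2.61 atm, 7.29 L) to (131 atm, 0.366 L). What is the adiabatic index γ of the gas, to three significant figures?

γ ≈ 1.31

PV^γ = const ⇒ γ = ln(P₂/P₁) / ln(V₁/V₂).
γ = ln(131/2.61) / ln(7.29/0.366) = 1.309.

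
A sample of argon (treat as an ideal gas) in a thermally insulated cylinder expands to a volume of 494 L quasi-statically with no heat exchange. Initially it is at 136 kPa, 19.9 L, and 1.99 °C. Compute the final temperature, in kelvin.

For a reversible adiabat TV^(γ−1) is constant, so T₂ = T₁ (V₁/V₂)^(γ−1).
γ = 5/3 for a monatomic ideal gas.
T₁ = 1.99 °C = 275.1 K.
T₂ = 275.1 × (19.9/494)^(2/3) = 32.33 K.

T₂ ≈ 32.3 K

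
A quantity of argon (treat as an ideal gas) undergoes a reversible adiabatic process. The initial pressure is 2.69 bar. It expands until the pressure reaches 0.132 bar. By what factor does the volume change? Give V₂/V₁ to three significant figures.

V₂/V₁ ≈ 6.10

From PV^γ = const, V₂/V₁ = (P₁/P₂)^(1/γ).
For a monatomic ideal gas γ = 5/3.
V₂/V₁ = (2.69/0.132)^(3/5) = 6.102.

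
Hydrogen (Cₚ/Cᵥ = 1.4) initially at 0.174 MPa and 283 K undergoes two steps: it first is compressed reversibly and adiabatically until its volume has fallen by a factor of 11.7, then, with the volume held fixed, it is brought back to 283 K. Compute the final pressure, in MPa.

Adiabatic step (PV^γ = const): P₂ = 0.174×11.7^(1.4) = 5.445 MPa; T₂ = 283×11.7^(0.4) = 756.9 K.
Isochoric: P₃ = P₂(T₃/T₂) = 5.445 × (283/756.9) = 2.036 MPa.

P₃ ≈ 2.04 MPa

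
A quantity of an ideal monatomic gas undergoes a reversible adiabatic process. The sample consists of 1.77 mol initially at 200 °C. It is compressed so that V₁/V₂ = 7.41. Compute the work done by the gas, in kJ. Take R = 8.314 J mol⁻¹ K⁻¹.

For a reversible adiabat TV^(γ−1) is constant, so T₂ = T₁ (V₁/V₂)^(γ−1).
γ = 5/3 for a monatomic ideal gas, so γ−1 = 2/3.
T₁ = 200 °C = 473.1 K.
T₂ = 473.1 × 7.41^(2/3) = 1798 K.
Q = 0, so ΔU = W_on_gas = nCᵥΔT with Cᵥ = R/(γ−1) = 12.47 J/(mol·K).
ΔU = 1.77 × 12.47 × (1798 − 473.1) = 29250 J.
Work done by the gas = −ΔU = -29250 J.

W ≈ -29.3 kJ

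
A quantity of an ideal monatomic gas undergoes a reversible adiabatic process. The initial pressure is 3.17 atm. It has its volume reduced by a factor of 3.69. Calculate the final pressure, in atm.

P₂ ≈ 27.9 atm

Since PV^γ is constant along a reversible adiabat, P₂ = P₁ (V₁/V₂)^γ.
For a monatomic ideal gas γ = 5/3.
P₂ = 3.17 × 3.69^(5/3) = 27.93 atm.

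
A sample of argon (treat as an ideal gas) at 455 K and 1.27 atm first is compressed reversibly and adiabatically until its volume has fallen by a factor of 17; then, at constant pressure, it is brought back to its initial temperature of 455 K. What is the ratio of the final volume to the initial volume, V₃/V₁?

For a monatomic ideal gas γ = 5/3.
Adiabatic step: V₂/V₁ = 0.05882; T₂ = T₁·17^(2/3) = 3008 K.
Isobaric step: V₃/V₂ = T₃/T₂ = 455/3008.
V₃/V₁ = (V₂/V₁)(V₃/V₂) = 0.05882 × (455/3008) = 0.008897.

V₃/V₁ ≈ 0.00890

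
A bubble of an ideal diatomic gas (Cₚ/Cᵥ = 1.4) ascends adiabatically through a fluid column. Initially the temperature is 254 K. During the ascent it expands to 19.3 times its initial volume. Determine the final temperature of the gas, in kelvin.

For a reversible adiabat TV^(γ−1) is constant, so T₂ = T₁ (V₁/V₂)^(γ−1).
T₂ = 254 × (1/19.3)^(0.4) = 77.73 K.

T₂ ≈ 77.7 K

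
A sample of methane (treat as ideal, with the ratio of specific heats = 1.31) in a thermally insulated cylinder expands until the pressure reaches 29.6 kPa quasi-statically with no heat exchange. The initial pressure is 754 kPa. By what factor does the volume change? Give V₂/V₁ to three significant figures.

From PV^γ = const, V₂/V₁ = (P₁/P₂)^(1/γ).
V₂/V₁ = (754/29.6)^(0.763) = 11.84.

V₂/V₁ ≈ 11.8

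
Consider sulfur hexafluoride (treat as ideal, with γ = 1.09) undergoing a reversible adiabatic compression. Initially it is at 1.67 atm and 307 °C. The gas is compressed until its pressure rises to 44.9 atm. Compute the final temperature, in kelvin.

Along an adiabat T P^((1−γ)/γ) is constant, so T₂ = T₁ (P₂/P₁)^((γ−1)/γ).
T₁ = 307 °C = 580.1 K.
T₂ = 580.1 × (44.9/1.67)^(0.0826) = 761.3 K.

T₂ ≈ 761 K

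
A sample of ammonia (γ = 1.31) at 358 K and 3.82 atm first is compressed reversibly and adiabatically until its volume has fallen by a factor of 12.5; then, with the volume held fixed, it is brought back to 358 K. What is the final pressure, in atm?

P₃ ≈ 47.7 atm

Adiabatic step (PV^γ = const): P₂ = 3.82×12.5^(1.31) = 104.5 atm; T₂ = 358×12.5^(0.31) = 783.3 K.
Isochoric: P₃ = P₂(T₃/T₂) = 104.5 × (358/783.3) = 47.75 atm.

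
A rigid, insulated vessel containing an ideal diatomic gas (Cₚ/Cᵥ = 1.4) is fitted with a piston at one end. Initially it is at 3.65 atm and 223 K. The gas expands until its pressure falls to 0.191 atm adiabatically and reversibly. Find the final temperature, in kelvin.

Adiabatic: T₂/T₁ = (P₂/P₁)^((γ−1)/γ).
T₂ = 223 × (0.191/3.65)^(0.286) = 95.99 K.

T₂ ≈ 96.0 K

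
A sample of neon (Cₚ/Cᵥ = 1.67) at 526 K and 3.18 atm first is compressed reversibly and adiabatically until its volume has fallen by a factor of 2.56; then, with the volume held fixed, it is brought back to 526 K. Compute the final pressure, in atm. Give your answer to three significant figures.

P₃ ≈ 8.14 atm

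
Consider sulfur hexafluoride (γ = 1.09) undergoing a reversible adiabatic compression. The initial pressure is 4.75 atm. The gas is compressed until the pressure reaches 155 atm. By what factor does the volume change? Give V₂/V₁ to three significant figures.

V₂/V₁ ≈ 0.0409

From PV^γ = const, V₂/V₁ = (P₁/P₂)^(1/γ).
V₂/V₁ = (4.75/155)^(0.917) = 0.04086.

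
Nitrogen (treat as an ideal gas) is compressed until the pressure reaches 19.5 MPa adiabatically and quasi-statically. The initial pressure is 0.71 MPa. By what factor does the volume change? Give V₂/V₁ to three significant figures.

From PV^γ = const, V₂/V₁ = (P₁/P₂)^(1/γ).
For a diatomic ideal gas γ = 7/5.
V₂/V₁ = (0.71/19.5)^(5/7) = 0.09382.

V₂/V₁ ≈ 0.0938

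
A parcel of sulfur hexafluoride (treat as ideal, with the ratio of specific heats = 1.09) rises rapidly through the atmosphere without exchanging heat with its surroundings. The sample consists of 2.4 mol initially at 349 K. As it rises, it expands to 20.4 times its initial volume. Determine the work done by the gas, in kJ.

W ≈ 18.4 kJ

Adiabatic: T₁V₁^(γ−1) = T₂V₂^(γ−1) ⇒ T₂ = T₁ (V₁/V₂)^(γ−1).
T₂ = 349 × (1/20.4)^(0.09) = 266 K.
Q = 0, so ΔU = W_on_gas = nCᵥΔT with Cᵥ = R/(γ−1) = 92.38 J/(mol·K).
ΔU = 2.4 × 92.38 × (266 − 349) = -18390 J.
Work done by the gas = −ΔU = 18390 J.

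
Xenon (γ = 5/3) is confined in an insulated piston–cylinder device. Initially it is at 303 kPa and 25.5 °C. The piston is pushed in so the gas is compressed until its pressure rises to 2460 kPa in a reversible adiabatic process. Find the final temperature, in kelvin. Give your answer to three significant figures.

Adiabatic: T₂/T₁ = (P₂/P₁)^((γ−1)/γ).
T₁ = 25.5 °C = 298.6 K.
T₂ = 298.6 × (2460/303)^(2/5) = 690.2 K.

T₂ ≈ 690 K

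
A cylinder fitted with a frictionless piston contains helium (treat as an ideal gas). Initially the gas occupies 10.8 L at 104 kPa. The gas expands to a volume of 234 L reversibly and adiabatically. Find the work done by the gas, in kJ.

W ≈ 1.47 kJ

γ = 5/3 for a monatomic ideal gas.
P₂ = P₁(V₁/V₂)^γ = 104×(10.8/234)^(5/3) = 0.6176 kPa.
For a reversible adiabat, W_by_gas = (P₁V₁ − P₂V₂)/(γ−1).
W_by = (104000×0.0108 − 617.6×0.234) / (2/3) = 1468 J.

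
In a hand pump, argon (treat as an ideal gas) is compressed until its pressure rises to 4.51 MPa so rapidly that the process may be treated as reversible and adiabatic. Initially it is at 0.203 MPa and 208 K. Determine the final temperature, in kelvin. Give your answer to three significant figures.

Adiabatic: T₂/T₁ = (P₂/P₁)^((γ−1)/γ).
For a monatomic ideal gas γ = 5/3, so (γ−1)/γ = 2/5.
T₂ = 208 × (4.51/0.203)^(2/5) = 719 K.

T₂ ≈ 719 K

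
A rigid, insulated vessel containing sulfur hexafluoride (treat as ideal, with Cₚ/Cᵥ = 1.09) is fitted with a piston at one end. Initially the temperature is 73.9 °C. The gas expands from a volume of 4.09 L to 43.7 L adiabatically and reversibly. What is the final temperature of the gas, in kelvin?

T₂ ≈ 280 K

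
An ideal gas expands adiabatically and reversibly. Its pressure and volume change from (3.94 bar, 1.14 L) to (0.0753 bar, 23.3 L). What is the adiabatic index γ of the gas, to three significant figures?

PV^γ = const ⇒ γ = ln(P₂/P₁) / ln(V₁/V₂).
γ = ln(0.0753/3.94) / ln(1.14/23.3) = 1.312.

γ ≈ 1.31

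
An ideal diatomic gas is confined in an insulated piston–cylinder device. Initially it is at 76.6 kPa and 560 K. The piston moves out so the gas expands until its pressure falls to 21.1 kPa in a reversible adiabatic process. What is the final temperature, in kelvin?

T₂ ≈ 387 K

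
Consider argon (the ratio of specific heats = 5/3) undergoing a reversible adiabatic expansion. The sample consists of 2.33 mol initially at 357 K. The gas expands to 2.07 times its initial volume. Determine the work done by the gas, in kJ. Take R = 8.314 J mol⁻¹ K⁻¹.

W ≈ 3.99 kJ

Adiabatic: T₁V₁^(γ−1) = T₂V₂^(γ−1) ⇒ T₂ = T₁ (V₁/V₂)^(γ−1).
T₂ = 357 × (1/2.07)^(2/3) = 219.8 K.
Q = 0, so ΔU = W_on_gas = nCᵥΔT with Cᵥ = R/(γ−1) = 12.47 J/(mol·K).
ΔU = 2.33 × 12.47 × (219.8 − 357) = -3987 J.
Work done by the gas = −ΔU = 3987 J.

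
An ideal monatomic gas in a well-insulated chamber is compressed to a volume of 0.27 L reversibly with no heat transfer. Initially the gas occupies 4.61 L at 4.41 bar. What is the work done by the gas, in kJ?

γ = 5/3 for a monatomic ideal gas.
P₂ = P₁(V₁/V₂)^γ = 4.41×(4.61/0.27)^(5/3) = 499.3 bar.
For a reversible adiabat, W_by_gas = (P₁V₁ − P₂V₂)/(γ−1).
W_by = (441000×0.00461 − 4.993×10^7×0.00027) / (2/3) = -17170 J.

W ≈ -17.2 kJ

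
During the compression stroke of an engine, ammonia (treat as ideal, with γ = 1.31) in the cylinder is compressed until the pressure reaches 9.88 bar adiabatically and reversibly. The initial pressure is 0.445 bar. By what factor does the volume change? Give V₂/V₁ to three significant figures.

V₂/V₁ ≈ 0.0938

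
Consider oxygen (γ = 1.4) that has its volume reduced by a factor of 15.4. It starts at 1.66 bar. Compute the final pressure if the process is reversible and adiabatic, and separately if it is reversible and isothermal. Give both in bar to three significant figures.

Isothermal: P₂ = P₁(V₁/V₂) = 1.66×15.4 = 25.56 bar.
Adiabatic: P₂ = P₁(V₁/V₂)^γ = 1.66×15.4^(1.4) = 76.32 bar.

adiabatic: 76.3 bar; isothermal: 25.6 bar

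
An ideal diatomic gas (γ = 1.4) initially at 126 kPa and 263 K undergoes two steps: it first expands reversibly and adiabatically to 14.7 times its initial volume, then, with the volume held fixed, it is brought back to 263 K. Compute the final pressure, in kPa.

Adiabatic step (PV^γ = const): P₂ = 126×(1/14.7)^(1.4) = 2.925 kPa; T₂ = 263×(1/14.7)^(0.4) = 89.75 K.
Isochoric: P₃ = P₂(T₃/T₂) = 2.925 × (263/89.75) = 8.571 kPa.

P₃ ≈ 8.57 kPa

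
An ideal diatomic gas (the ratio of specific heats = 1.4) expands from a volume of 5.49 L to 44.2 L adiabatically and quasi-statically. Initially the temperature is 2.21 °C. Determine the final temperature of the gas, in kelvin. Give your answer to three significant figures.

For a reversible adiabat TV^(γ−1) is constant, so T₂ = T₁ (V₁/V₂)^(γ−1).
T₁ = 2.21 °C = 275.4 K.
T₂ = 275.4 × (5.49/44.2)^(0.4) = 119.6 K.

T₂ ≈ 120 K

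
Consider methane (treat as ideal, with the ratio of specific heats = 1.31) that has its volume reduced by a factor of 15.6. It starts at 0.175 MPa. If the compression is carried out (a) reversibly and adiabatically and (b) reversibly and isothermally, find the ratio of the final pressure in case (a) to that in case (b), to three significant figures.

P_adiabatic / P_isothermal ≈ 2.34

Isothermal: P_b = P₁(V₁/V₂) = 0.175×15.6.
Adiabatic: P_a = P₁(V₁/V₂)^γ = 0.175×15.6^(1.31).
P_a/P_b = (V₁/V₂)^(γ−1) = 15.6^(0.31) = 2.344.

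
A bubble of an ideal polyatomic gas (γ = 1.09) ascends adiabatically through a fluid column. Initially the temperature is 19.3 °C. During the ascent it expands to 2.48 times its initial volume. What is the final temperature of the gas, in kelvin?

Adiabatic: T₁V₁^(γ−1) = T₂V₂^(γ−1) ⇒ T₂ = T₁ (V₁/V₂)^(γ−1).
T₁ = 19.3 °C = 292.4 K.
T₂ = 292.4 × (1/2.48)^(0.09) = 269.5 K.

T₂ ≈ 269 K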